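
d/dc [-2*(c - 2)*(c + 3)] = -4*c - 2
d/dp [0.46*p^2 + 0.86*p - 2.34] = 0.92*p + 0.86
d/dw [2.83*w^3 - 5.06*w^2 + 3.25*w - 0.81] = 8.49*w^2 - 10.12*w + 3.25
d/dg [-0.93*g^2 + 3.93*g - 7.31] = 3.93 - 1.86*g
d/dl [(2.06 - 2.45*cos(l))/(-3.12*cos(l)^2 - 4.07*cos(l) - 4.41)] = (7.644*cos(l)^2 - 12.8544*cos(l) - 19.1887)*sin(l)/(9.7344*cos(l)^4 + 25.3968*cos(l)^3 + 44.0833*cos(l)^2 + 35.8974*cos(l) + 19.4481)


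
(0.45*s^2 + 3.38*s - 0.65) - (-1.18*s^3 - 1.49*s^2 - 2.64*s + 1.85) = 1.18*s^3 + 1.94*s^2 + 6.02*s - 2.5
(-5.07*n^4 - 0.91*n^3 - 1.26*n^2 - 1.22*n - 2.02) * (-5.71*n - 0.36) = 28.9497*n^5 + 7.0213*n^4 + 7.5222*n^3 + 7.4198*n^2 + 11.9734*n + 0.7272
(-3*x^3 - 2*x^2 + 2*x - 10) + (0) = -3*x^3 - 2*x^2 + 2*x - 10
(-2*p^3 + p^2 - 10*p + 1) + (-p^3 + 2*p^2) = -3*p^3 + 3*p^2 - 10*p + 1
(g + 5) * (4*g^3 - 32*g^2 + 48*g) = 4*g^4 - 12*g^3 - 112*g^2 + 240*g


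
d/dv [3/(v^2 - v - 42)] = 3*(1 - 2*v)/(-v^2 + v + 42)^2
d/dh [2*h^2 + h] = 4*h + 1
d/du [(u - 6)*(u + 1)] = 2*u - 5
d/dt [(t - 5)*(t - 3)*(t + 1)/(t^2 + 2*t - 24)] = (t^4 + 4*t^3 - 93*t^2 + 306*t - 198)/(t^4 + 4*t^3 - 44*t^2 - 96*t + 576)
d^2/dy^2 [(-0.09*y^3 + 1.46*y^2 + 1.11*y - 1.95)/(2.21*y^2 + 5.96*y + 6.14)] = (4.44089209850063e-16*y^5 - 31.569766*y^3 - 195.77289*y^2 - 264.837708*y - 56.770316)/(10.793861*y^6 + 87.327708*y^5 + 325.47333*y^4 + 696.95048*y^3 + 904.25622*y^2 + 674.068848*y + 231.475544)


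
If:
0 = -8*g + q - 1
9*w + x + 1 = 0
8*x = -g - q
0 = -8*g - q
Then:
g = -1/16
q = 1/2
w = -121/1152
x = -7/128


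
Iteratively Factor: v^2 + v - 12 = (v + 4)*(v - 3)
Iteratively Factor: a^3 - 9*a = (a)*(a^2 - 9) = a*(a + 3)*(a - 3)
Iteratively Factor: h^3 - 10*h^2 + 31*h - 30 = (h - 3)*(h^2 - 7*h + 10) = (h - 3)*(h - 2)*(h - 5)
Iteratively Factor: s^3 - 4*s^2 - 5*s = (s + 1)*(s^2 - 5*s) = (s - 5)*(s + 1)*(s)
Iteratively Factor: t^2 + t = (t)*(t + 1)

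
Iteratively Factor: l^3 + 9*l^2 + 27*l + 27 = (l + 3)*(l^2 + 6*l + 9) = (l + 3)^2*(l + 3)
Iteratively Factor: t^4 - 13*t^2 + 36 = (t - 2)*(t^3 + 2*t^2 - 9*t - 18) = (t - 2)*(t + 3)*(t^2 - t - 6) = (t - 2)*(t + 2)*(t + 3)*(t - 3)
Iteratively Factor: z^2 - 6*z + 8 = (z - 2)*(z - 4)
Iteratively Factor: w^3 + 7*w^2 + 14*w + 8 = (w + 2)*(w^2 + 5*w + 4) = (w + 2)*(w + 4)*(w + 1)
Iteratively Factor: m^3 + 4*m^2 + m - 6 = (m - 1)*(m^2 + 5*m + 6) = (m - 1)*(m + 3)*(m + 2)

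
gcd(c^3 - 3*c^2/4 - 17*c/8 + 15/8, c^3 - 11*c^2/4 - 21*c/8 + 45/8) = c^2 + c/4 - 15/8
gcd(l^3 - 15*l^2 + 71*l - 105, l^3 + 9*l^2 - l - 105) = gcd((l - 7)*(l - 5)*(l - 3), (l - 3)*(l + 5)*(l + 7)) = l - 3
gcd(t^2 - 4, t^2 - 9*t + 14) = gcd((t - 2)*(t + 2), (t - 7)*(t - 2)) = t - 2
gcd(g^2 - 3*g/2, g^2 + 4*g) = g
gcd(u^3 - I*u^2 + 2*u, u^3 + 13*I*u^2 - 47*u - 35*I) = u + I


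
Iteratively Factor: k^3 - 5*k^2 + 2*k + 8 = (k - 2)*(k^2 - 3*k - 4) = (k - 2)*(k + 1)*(k - 4)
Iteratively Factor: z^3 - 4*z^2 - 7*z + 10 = (z - 1)*(z^2 - 3*z - 10) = (z - 5)*(z - 1)*(z + 2)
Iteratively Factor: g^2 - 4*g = (g - 4)*(g)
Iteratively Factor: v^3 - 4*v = (v)*(v^2 - 4) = v*(v + 2)*(v - 2)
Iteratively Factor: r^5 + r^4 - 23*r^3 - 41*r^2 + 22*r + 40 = (r + 1)*(r^4 - 23*r^2 - 18*r + 40) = (r - 5)*(r + 1)*(r^3 + 5*r^2 + 2*r - 8) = (r - 5)*(r - 1)*(r + 1)*(r^2 + 6*r + 8) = (r - 5)*(r - 1)*(r + 1)*(r + 4)*(r + 2)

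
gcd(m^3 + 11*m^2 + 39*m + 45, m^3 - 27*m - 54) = m^2 + 6*m + 9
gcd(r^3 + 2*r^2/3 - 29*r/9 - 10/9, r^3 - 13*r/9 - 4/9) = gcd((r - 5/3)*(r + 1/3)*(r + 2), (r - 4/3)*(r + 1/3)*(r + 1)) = r + 1/3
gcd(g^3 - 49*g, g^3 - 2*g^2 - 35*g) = g^2 - 7*g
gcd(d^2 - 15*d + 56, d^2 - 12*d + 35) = d - 7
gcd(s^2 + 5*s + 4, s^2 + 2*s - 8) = s + 4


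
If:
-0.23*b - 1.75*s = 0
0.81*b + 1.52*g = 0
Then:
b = -7.60869565217391*s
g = 4.05463386727689*s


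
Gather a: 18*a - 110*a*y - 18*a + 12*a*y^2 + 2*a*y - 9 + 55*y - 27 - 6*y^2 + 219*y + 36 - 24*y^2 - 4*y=a*(12*y^2 - 108*y) - 30*y^2 + 270*y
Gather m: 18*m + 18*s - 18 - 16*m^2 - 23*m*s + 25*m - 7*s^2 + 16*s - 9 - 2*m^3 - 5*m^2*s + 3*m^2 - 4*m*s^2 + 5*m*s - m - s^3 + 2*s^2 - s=-2*m^3 + m^2*(-5*s - 13) + m*(-4*s^2 - 18*s + 42) - s^3 - 5*s^2 + 33*s - 27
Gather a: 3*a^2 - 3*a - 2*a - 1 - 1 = 3*a^2 - 5*a - 2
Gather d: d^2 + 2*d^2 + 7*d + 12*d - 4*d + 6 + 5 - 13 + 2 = 3*d^2 + 15*d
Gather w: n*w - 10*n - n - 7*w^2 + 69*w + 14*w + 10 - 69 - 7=-11*n - 7*w^2 + w*(n + 83) - 66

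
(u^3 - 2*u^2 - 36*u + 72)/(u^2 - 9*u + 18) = (u^2 + 4*u - 12)/(u - 3)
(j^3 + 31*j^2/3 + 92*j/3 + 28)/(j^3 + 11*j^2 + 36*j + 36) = (j + 7/3)/(j + 3)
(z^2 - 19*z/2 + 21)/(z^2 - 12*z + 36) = (z - 7/2)/(z - 6)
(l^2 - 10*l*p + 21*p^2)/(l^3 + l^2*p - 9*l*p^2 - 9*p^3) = (l - 7*p)/(l^2 + 4*l*p + 3*p^2)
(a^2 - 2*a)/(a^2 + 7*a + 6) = a*(a - 2)/(a^2 + 7*a + 6)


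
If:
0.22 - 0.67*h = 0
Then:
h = 0.33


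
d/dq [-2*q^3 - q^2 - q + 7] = -6*q^2 - 2*q - 1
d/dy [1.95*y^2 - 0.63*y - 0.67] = 3.9*y - 0.63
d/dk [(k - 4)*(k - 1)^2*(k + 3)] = 4*k^3 - 9*k^2 - 18*k + 23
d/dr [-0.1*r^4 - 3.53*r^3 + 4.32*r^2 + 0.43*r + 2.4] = -0.4*r^3 - 10.59*r^2 + 8.64*r + 0.43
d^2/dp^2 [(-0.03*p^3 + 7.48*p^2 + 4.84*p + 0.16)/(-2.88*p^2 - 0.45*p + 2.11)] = (-4.44089209850063e-16*p^5 + 1.13686837721616e-13*p^4 - 60.524874*p^3 - 280.860318*p^2 - 176.913054*p - 77.803952)/(23.887872*p^6 + 11.19744*p^5 - 50.753952*p^4 - 16.316235*p^3 + 37.184319*p^2 + 6.010335*p - 9.393931)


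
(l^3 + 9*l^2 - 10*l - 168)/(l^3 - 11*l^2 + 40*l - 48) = (l^2 + 13*l + 42)/(l^2 - 7*l + 12)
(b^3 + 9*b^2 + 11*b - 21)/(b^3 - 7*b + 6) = (b + 7)/(b - 2)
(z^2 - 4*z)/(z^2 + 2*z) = (z - 4)/(z + 2)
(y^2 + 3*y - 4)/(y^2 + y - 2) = (y + 4)/(y + 2)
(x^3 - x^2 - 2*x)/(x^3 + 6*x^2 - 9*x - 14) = x/(x + 7)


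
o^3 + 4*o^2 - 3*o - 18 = (o - 2)*(o + 3)^2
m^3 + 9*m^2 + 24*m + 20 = (m + 2)^2*(m + 5)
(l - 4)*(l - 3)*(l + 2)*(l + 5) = l^4 - 27*l^2 + 14*l + 120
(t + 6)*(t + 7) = t^2 + 13*t + 42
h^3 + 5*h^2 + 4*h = h*(h + 1)*(h + 4)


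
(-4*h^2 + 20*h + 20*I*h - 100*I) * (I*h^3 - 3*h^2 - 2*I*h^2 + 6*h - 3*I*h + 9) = -4*I*h^5 - 8*h^4 + 28*I*h^4 + 56*h^3 - 88*I*h^3 - 56*h^2 + 360*I*h^2 - 120*h - 420*I*h - 900*I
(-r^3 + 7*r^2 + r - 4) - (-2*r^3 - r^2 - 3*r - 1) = r^3 + 8*r^2 + 4*r - 3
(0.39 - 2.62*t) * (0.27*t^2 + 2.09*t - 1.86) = -0.7074*t^3 - 5.3705*t^2 + 5.6883*t - 0.7254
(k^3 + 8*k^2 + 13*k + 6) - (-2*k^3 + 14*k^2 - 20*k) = 3*k^3 - 6*k^2 + 33*k + 6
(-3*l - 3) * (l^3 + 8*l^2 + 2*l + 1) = -3*l^4 - 27*l^3 - 30*l^2 - 9*l - 3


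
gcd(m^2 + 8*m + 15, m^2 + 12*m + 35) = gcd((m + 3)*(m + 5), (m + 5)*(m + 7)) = m + 5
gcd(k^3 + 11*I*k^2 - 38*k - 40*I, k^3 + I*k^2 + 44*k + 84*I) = k + 2*I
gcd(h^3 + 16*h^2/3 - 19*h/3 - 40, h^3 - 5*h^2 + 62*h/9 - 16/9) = h - 8/3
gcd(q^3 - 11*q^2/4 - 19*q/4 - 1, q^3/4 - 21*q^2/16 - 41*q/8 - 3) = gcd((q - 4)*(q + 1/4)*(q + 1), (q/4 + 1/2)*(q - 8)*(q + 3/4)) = 1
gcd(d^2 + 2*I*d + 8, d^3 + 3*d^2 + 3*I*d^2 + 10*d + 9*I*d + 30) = d - 2*I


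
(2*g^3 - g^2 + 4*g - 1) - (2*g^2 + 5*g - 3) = 2*g^3 - 3*g^2 - g + 2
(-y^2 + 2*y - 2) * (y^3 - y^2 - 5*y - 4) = -y^5 + 3*y^4 + y^3 - 4*y^2 + 2*y + 8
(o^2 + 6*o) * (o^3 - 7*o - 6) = o^5 + 6*o^4 - 7*o^3 - 48*o^2 - 36*o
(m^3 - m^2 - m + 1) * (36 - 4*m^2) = -4*m^5 + 4*m^4 + 40*m^3 - 40*m^2 - 36*m + 36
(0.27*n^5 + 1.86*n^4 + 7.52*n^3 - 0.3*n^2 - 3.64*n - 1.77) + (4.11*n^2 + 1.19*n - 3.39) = 0.27*n^5 + 1.86*n^4 + 7.52*n^3 + 3.81*n^2 - 2.45*n - 5.16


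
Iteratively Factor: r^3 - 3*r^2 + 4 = (r - 2)*(r^2 - r - 2) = (r - 2)*(r + 1)*(r - 2)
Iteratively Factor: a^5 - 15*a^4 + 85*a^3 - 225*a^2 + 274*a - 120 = (a - 2)*(a^4 - 13*a^3 + 59*a^2 - 107*a + 60) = (a - 2)*(a - 1)*(a^3 - 12*a^2 + 47*a - 60) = (a - 5)*(a - 2)*(a - 1)*(a^2 - 7*a + 12) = (a - 5)*(a - 4)*(a - 2)*(a - 1)*(a - 3)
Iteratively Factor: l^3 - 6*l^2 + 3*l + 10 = (l + 1)*(l^2 - 7*l + 10) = (l - 5)*(l + 1)*(l - 2)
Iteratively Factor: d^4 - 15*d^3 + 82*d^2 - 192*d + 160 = (d - 2)*(d^3 - 13*d^2 + 56*d - 80) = (d - 4)*(d - 2)*(d^2 - 9*d + 20) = (d - 5)*(d - 4)*(d - 2)*(d - 4)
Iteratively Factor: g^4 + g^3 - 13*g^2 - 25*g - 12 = (g + 3)*(g^3 - 2*g^2 - 7*g - 4) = (g + 1)*(g + 3)*(g^2 - 3*g - 4) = (g - 4)*(g + 1)*(g + 3)*(g + 1)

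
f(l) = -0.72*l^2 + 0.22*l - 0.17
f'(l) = 0.22 - 1.44*l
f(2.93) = -5.71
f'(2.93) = -4.00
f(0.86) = -0.51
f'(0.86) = -1.02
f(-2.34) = -4.63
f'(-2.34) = 3.59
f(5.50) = -20.74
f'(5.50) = -7.70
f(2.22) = -3.23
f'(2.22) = -2.98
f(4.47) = -13.57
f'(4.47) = -6.22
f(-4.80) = -17.81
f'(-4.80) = 7.13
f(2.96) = -5.83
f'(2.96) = -4.04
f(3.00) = -5.99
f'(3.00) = -4.10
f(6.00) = -24.77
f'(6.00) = -8.42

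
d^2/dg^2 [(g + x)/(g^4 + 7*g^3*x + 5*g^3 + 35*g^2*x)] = 2*((g + x)*(4*g^2 + 21*g*x + 15*g + 70*x)^2 - (g^2 + 7*g*x + 5*g + 35*x)*(4*g^3 + 21*g^2*x + 15*g^2 + 70*g*x + (g + x)*(6*g^2 + 21*g*x + 15*g + 35*x)))/(g^4*(g^2 + 7*g*x + 5*g + 35*x)^3)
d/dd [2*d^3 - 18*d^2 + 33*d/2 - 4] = 6*d^2 - 36*d + 33/2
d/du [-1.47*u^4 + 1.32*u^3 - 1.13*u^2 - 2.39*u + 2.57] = -5.88*u^3 + 3.96*u^2 - 2.26*u - 2.39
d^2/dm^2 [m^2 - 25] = 2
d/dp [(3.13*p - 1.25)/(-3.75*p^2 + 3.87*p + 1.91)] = (11.7375*p^2 - 9.375*p + 10.8158)/(14.0625*p^4 - 29.025*p^3 + 0.651900000000001*p^2 + 14.7834*p + 3.6481)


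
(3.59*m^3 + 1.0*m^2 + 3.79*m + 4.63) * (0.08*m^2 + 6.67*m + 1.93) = 0.2872*m^5 + 24.0253*m^4 + 13.9019*m^3 + 27.5797*m^2 + 38.1968*m + 8.9359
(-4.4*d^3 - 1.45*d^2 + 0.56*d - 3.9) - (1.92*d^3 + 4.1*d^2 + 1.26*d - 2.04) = -6.32*d^3 - 5.55*d^2 - 0.7*d - 1.86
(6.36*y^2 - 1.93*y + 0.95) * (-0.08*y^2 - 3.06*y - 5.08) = -0.5088*y^4 - 19.3072*y^3 - 26.479*y^2 + 6.8974*y - 4.826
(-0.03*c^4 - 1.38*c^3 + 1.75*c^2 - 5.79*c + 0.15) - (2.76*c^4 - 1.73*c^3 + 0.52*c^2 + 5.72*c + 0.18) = -2.79*c^4 + 0.35*c^3 + 1.23*c^2 - 11.51*c - 0.03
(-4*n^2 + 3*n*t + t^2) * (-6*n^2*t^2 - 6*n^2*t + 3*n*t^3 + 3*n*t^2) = 24*n^4*t^2 + 24*n^4*t - 30*n^3*t^3 - 30*n^3*t^2 + 3*n^2*t^4 + 3*n^2*t^3 + 3*n*t^5 + 3*n*t^4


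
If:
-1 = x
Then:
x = -1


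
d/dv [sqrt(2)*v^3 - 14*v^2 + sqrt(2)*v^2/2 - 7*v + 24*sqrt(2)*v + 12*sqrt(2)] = 3*sqrt(2)*v^2 - 28*v + sqrt(2)*v - 7 + 24*sqrt(2)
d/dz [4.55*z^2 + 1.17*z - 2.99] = 9.1*z + 1.17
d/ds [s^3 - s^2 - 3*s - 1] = 3*s^2 - 2*s - 3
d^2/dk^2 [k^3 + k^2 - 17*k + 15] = 6*k + 2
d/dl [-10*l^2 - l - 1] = -20*l - 1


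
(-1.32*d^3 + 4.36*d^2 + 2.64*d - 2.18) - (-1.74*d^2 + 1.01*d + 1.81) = -1.32*d^3 + 6.1*d^2 + 1.63*d - 3.99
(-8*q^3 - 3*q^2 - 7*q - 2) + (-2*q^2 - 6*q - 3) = -8*q^3 - 5*q^2 - 13*q - 5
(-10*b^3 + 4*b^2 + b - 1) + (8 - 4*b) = -10*b^3 + 4*b^2 - 3*b + 7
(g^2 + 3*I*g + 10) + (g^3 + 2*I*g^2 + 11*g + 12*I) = g^3 + g^2 + 2*I*g^2 + 11*g + 3*I*g + 10 + 12*I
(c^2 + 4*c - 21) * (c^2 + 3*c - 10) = c^4 + 7*c^3 - 19*c^2 - 103*c + 210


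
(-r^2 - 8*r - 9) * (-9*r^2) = 9*r^4 + 72*r^3 + 81*r^2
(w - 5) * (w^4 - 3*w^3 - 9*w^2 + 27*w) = w^5 - 8*w^4 + 6*w^3 + 72*w^2 - 135*w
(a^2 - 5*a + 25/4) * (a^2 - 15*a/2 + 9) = a^4 - 25*a^3/2 + 211*a^2/4 - 735*a/8 + 225/4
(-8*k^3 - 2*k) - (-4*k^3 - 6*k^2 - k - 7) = -4*k^3 + 6*k^2 - k + 7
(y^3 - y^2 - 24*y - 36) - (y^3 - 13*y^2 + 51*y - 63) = 12*y^2 - 75*y + 27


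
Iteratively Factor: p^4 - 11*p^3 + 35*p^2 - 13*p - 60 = (p + 1)*(p^3 - 12*p^2 + 47*p - 60) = (p - 5)*(p + 1)*(p^2 - 7*p + 12) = (p - 5)*(p - 4)*(p + 1)*(p - 3)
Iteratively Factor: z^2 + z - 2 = (z - 1)*(z + 2)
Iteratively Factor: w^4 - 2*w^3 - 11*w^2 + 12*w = (w + 3)*(w^3 - 5*w^2 + 4*w) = w*(w + 3)*(w^2 - 5*w + 4) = w*(w - 1)*(w + 3)*(w - 4)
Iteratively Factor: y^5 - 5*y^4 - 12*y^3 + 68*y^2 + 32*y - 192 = (y - 4)*(y^4 - y^3 - 16*y^2 + 4*y + 48) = (y - 4)*(y + 2)*(y^3 - 3*y^2 - 10*y + 24) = (y - 4)^2*(y + 2)*(y^2 + y - 6) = (y - 4)^2*(y + 2)*(y + 3)*(y - 2)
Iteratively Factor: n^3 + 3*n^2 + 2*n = (n + 2)*(n^2 + n) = (n + 1)*(n + 2)*(n)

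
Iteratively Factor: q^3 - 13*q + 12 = (q + 4)*(q^2 - 4*q + 3) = (q - 1)*(q + 4)*(q - 3)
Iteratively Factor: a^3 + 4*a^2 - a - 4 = (a + 4)*(a^2 - 1) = (a + 1)*(a + 4)*(a - 1)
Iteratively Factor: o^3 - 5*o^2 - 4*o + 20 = (o + 2)*(o^2 - 7*o + 10) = (o - 5)*(o + 2)*(o - 2)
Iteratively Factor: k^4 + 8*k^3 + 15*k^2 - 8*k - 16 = (k + 4)*(k^3 + 4*k^2 - k - 4) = (k + 1)*(k + 4)*(k^2 + 3*k - 4) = (k - 1)*(k + 1)*(k + 4)*(k + 4)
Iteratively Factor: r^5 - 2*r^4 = (r)*(r^4 - 2*r^3) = r^2*(r^3 - 2*r^2) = r^3*(r^2 - 2*r) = r^4*(r - 2)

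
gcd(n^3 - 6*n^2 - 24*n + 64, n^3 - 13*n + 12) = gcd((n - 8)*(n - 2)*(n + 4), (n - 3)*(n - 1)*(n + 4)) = n + 4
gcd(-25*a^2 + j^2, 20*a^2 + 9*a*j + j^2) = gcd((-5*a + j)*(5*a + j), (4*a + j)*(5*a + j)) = 5*a + j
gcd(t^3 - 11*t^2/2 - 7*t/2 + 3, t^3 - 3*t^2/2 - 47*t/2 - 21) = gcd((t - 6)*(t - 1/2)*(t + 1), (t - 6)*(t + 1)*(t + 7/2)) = t^2 - 5*t - 6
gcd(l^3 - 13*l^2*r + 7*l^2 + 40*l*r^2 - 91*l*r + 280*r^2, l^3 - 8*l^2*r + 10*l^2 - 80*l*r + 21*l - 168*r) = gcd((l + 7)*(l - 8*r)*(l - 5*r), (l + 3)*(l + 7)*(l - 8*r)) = -l^2 + 8*l*r - 7*l + 56*r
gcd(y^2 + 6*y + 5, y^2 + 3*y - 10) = y + 5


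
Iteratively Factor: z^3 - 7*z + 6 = (z - 1)*(z^2 + z - 6) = (z - 1)*(z + 3)*(z - 2)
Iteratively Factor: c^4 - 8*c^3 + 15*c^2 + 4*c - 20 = (c + 1)*(c^3 - 9*c^2 + 24*c - 20) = (c - 2)*(c + 1)*(c^2 - 7*c + 10) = (c - 2)^2*(c + 1)*(c - 5)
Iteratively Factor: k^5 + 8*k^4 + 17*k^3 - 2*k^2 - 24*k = (k + 3)*(k^4 + 5*k^3 + 2*k^2 - 8*k) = (k + 2)*(k + 3)*(k^3 + 3*k^2 - 4*k) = (k + 2)*(k + 3)*(k + 4)*(k^2 - k) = k*(k + 2)*(k + 3)*(k + 4)*(k - 1)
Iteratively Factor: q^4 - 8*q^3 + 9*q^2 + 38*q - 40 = (q - 4)*(q^3 - 4*q^2 - 7*q + 10) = (q - 5)*(q - 4)*(q^2 + q - 2) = (q - 5)*(q - 4)*(q - 1)*(q + 2)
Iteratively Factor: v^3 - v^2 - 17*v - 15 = (v - 5)*(v^2 + 4*v + 3) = (v - 5)*(v + 3)*(v + 1)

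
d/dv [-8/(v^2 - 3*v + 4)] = 8*(2*v - 3)/(v^2 - 3*v + 4)^2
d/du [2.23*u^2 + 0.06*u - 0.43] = 4.46*u + 0.06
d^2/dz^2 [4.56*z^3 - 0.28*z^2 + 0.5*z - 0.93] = 27.36*z - 0.56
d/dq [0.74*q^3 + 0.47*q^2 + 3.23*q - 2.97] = 2.22*q^2 + 0.94*q + 3.23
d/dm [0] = 0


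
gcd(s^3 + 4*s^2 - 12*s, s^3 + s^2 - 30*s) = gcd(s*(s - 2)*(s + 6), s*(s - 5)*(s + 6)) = s^2 + 6*s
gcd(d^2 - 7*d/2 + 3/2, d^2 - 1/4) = d - 1/2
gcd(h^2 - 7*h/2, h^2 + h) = h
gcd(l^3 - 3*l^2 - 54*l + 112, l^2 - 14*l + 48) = l - 8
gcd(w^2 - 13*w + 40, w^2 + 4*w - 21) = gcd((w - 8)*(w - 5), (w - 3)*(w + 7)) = 1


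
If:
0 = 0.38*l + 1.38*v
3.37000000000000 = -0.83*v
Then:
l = 14.75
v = -4.06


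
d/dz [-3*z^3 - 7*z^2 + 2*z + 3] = -9*z^2 - 14*z + 2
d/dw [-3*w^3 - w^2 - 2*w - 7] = -9*w^2 - 2*w - 2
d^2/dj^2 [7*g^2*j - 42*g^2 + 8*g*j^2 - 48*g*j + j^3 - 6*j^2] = 16*g + 6*j - 12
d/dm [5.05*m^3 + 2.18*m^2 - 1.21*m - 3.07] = 15.15*m^2 + 4.36*m - 1.21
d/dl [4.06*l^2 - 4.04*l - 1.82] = 8.12*l - 4.04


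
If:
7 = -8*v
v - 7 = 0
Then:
No Solution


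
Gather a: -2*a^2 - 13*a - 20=-2*a^2 - 13*a - 20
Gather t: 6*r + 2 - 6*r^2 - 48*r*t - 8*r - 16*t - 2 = -6*r^2 - 2*r + t*(-48*r - 16)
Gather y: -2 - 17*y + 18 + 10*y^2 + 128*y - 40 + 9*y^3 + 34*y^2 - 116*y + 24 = 9*y^3 + 44*y^2 - 5*y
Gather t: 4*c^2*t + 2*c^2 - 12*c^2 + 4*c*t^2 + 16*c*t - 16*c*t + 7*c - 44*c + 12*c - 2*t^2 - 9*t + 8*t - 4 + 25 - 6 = -10*c^2 - 25*c + t^2*(4*c - 2) + t*(4*c^2 - 1) + 15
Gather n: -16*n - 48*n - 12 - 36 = -64*n - 48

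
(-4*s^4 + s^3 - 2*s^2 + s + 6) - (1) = -4*s^4 + s^3 - 2*s^2 + s + 5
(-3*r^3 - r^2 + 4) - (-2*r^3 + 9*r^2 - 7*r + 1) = -r^3 - 10*r^2 + 7*r + 3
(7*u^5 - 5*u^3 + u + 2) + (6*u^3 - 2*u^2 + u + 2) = 7*u^5 + u^3 - 2*u^2 + 2*u + 4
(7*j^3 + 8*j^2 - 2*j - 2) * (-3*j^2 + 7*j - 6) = -21*j^5 + 25*j^4 + 20*j^3 - 56*j^2 - 2*j + 12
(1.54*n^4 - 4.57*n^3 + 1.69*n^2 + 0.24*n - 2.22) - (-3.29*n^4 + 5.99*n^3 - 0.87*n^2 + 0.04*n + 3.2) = 4.83*n^4 - 10.56*n^3 + 2.56*n^2 + 0.2*n - 5.42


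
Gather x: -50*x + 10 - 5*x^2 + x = -5*x^2 - 49*x + 10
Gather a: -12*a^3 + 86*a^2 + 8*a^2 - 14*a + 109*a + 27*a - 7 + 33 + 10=-12*a^3 + 94*a^2 + 122*a + 36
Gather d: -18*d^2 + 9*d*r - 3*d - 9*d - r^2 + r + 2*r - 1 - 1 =-18*d^2 + d*(9*r - 12) - r^2 + 3*r - 2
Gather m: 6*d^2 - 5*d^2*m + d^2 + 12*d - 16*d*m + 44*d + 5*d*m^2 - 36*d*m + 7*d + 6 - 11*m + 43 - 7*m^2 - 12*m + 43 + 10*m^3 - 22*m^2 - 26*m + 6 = 7*d^2 + 63*d + 10*m^3 + m^2*(5*d - 29) + m*(-5*d^2 - 52*d - 49) + 98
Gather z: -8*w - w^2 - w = -w^2 - 9*w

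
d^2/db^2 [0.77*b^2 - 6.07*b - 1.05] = 1.54000000000000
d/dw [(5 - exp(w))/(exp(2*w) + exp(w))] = (exp(2*w) - 10*exp(w) - 5)*exp(-w)/(exp(2*w) + 2*exp(w) + 1)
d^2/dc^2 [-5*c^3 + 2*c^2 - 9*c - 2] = 4 - 30*c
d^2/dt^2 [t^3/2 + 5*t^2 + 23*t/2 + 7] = 3*t + 10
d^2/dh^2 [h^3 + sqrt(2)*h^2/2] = 6*h + sqrt(2)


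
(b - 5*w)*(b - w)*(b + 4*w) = b^3 - 2*b^2*w - 19*b*w^2 + 20*w^3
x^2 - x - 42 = (x - 7)*(x + 6)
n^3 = n^3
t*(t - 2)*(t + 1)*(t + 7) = t^4 + 6*t^3 - 9*t^2 - 14*t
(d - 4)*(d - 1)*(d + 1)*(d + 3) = d^4 - d^3 - 13*d^2 + d + 12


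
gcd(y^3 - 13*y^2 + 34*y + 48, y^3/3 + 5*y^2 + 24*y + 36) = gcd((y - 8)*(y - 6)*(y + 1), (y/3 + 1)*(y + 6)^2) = 1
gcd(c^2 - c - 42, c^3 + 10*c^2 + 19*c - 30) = c + 6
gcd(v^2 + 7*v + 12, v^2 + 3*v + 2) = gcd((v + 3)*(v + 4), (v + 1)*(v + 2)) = 1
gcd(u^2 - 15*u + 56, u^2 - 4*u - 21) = u - 7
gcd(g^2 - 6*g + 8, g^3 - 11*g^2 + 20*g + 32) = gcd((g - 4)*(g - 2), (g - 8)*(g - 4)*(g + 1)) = g - 4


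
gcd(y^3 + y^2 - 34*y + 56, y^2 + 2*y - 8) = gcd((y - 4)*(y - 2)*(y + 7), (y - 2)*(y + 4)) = y - 2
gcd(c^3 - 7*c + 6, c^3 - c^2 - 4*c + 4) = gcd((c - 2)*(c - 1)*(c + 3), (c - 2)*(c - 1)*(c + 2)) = c^2 - 3*c + 2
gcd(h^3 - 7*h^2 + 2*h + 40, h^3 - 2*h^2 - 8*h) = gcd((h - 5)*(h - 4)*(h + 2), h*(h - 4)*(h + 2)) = h^2 - 2*h - 8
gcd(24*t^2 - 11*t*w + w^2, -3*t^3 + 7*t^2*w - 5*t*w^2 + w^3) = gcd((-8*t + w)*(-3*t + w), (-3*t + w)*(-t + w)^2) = 3*t - w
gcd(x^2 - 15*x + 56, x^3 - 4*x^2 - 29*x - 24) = x - 8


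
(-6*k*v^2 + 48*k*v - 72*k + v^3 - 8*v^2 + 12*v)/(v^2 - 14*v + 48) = (-6*k*v + 12*k + v^2 - 2*v)/(v - 8)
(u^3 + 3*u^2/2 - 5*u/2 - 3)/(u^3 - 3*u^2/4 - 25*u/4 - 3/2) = 2*(2*u^2 - u - 3)/(4*u^2 - 11*u - 3)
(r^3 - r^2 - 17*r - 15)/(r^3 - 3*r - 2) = (r^2 - 2*r - 15)/(r^2 - r - 2)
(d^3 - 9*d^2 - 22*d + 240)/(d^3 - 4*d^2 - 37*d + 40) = (d - 6)/(d - 1)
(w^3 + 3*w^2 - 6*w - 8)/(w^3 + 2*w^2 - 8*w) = (w + 1)/w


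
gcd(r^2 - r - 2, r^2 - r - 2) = r^2 - r - 2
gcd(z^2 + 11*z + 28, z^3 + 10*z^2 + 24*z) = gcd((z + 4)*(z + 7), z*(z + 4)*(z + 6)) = z + 4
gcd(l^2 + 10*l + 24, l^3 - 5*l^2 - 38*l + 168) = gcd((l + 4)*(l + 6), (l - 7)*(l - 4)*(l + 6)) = l + 6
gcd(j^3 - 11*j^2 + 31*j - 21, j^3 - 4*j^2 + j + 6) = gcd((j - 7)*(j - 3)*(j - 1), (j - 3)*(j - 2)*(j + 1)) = j - 3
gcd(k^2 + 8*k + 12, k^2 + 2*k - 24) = k + 6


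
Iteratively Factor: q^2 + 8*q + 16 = (q + 4)*(q + 4)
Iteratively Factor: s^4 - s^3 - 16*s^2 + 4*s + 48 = (s - 2)*(s^3 + s^2 - 14*s - 24) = (s - 2)*(s + 2)*(s^2 - s - 12) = (s - 2)*(s + 2)*(s + 3)*(s - 4)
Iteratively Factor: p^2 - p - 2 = (p + 1)*(p - 2)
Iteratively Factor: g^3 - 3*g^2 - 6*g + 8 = (g - 1)*(g^2 - 2*g - 8) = (g - 4)*(g - 1)*(g + 2)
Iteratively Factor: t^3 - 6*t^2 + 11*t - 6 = (t - 2)*(t^2 - 4*t + 3) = (t - 3)*(t - 2)*(t - 1)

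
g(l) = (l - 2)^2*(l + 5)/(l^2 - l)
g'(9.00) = 1.15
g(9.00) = 9.53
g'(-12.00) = 1.10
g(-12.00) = -8.79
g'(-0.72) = 37.55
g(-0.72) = 25.57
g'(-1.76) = 6.67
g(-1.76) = 9.43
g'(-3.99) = 2.02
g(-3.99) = 1.82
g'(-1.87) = 5.99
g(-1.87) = 8.73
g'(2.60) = 1.61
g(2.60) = 0.66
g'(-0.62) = 50.74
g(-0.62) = 29.93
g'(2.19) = 0.93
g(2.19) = 0.10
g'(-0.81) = 29.65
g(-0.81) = 22.57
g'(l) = (1 - 2*l)*(l - 2)^2*(l + 5)/(l^2 - l)^2 + (l - 2)^2/(l^2 - l) + (l + 5)*(2*l - 4)/(l^2 - l)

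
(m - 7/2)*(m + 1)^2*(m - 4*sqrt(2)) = m^4 - 4*sqrt(2)*m^3 - 3*m^3/2 - 6*m^2 + 6*sqrt(2)*m^2 - 7*m/2 + 24*sqrt(2)*m + 14*sqrt(2)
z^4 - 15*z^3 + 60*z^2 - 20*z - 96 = (z - 8)*(z - 6)*(z - 2)*(z + 1)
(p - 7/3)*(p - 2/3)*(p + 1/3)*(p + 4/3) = p^4 - 4*p^3/3 - 3*p^2 + 34*p/27 + 56/81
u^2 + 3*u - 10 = (u - 2)*(u + 5)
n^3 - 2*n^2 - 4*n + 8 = (n - 2)^2*(n + 2)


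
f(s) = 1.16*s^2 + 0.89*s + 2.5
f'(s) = 2.32*s + 0.89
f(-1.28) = 3.26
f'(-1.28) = -2.08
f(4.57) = 30.79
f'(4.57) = 11.49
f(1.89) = 8.33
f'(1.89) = 5.27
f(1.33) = 5.74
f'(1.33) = 3.98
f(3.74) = 22.05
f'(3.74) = 9.57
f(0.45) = 3.14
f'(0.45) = 1.93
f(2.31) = 10.75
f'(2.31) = 6.25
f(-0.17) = 2.38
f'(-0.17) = 0.50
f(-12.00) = 158.86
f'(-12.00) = -26.95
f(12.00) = 180.22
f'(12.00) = 28.73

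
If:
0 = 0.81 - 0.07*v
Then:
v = 11.57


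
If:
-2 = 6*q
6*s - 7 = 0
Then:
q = -1/3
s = 7/6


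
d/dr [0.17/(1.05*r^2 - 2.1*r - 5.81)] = 0.357*(1 - r)/(-1.05*r^2 + 2.1*r + 5.81)^2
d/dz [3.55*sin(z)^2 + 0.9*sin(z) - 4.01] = (7.1*sin(z) + 0.9)*cos(z)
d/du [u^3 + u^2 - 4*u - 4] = 3*u^2 + 2*u - 4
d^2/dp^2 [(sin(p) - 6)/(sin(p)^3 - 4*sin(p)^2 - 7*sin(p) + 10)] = 2*(-2*sin(p)^6 + 31*sin(p)^5 - 120*sin(p)^4 + 61*sin(p)^3 + 138*sin(p)^2 + 508*sin(p) + 464)/((sin(p) - 5)^3*(sin(p) - 1)^2*(sin(p) + 2)^3)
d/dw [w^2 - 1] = 2*w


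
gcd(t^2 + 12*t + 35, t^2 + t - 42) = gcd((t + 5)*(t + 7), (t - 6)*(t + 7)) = t + 7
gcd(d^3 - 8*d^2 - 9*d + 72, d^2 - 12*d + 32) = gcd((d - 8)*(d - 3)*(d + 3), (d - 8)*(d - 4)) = d - 8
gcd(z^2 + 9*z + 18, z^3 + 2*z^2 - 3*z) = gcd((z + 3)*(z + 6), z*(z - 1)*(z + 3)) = z + 3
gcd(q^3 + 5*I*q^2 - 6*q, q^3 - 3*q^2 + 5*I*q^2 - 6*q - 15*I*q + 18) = q^2 + 5*I*q - 6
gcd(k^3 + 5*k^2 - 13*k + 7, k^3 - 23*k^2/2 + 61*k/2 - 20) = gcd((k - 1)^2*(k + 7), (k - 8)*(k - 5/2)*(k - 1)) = k - 1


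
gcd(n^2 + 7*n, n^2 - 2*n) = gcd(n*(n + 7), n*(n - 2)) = n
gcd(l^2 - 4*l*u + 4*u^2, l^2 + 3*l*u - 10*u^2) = -l + 2*u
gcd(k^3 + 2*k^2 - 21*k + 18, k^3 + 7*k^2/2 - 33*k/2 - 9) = k^2 + 3*k - 18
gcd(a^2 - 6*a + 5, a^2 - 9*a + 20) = a - 5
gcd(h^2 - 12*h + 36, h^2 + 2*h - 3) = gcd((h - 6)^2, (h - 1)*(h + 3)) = 1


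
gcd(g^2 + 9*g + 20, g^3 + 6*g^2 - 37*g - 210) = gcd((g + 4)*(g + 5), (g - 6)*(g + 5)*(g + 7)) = g + 5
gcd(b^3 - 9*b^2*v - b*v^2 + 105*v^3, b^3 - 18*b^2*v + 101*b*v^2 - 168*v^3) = -b + 7*v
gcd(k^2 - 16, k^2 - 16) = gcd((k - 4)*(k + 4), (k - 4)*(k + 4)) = k^2 - 16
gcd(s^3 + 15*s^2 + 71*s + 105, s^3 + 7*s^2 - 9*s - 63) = s^2 + 10*s + 21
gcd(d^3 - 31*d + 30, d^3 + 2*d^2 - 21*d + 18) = d^2 + 5*d - 6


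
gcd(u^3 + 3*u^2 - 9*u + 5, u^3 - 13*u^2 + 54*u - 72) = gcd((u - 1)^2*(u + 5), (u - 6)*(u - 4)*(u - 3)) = 1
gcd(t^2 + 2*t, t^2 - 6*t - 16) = t + 2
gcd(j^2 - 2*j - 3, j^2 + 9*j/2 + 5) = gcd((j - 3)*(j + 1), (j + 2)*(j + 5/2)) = 1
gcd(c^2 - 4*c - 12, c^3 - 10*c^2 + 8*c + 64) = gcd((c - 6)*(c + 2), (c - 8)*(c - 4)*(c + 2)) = c + 2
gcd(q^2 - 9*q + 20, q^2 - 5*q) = q - 5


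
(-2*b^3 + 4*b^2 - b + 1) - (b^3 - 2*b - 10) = -3*b^3 + 4*b^2 + b + 11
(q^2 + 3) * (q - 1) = q^3 - q^2 + 3*q - 3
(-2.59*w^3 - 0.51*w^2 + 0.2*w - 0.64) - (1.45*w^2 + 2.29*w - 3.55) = -2.59*w^3 - 1.96*w^2 - 2.09*w + 2.91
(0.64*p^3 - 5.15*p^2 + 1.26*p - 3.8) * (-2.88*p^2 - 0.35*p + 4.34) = -1.8432*p^5 + 14.608*p^4 + 0.9513*p^3 - 11.848*p^2 + 6.7984*p - 16.492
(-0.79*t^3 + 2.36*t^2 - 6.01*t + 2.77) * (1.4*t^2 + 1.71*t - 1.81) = -1.106*t^5 + 1.9531*t^4 - 2.9485*t^3 - 10.6707*t^2 + 15.6148*t - 5.0137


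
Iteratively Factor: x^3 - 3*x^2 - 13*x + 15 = (x + 3)*(x^2 - 6*x + 5) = (x - 1)*(x + 3)*(x - 5)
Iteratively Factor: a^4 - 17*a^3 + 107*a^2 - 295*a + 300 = (a - 5)*(a^3 - 12*a^2 + 47*a - 60) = (a - 5)*(a - 4)*(a^2 - 8*a + 15) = (a - 5)*(a - 4)*(a - 3)*(a - 5)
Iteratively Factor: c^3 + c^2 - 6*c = (c)*(c^2 + c - 6) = c*(c + 3)*(c - 2)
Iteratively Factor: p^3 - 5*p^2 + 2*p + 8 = (p + 1)*(p^2 - 6*p + 8) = (p - 4)*(p + 1)*(p - 2)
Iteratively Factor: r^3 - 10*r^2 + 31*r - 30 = (r - 3)*(r^2 - 7*r + 10) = (r - 5)*(r - 3)*(r - 2)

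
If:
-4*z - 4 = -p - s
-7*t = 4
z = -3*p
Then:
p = -z/3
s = 13*z/3 + 4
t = -4/7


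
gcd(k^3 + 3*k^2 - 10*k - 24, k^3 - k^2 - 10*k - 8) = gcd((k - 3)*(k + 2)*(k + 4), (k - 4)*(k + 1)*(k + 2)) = k + 2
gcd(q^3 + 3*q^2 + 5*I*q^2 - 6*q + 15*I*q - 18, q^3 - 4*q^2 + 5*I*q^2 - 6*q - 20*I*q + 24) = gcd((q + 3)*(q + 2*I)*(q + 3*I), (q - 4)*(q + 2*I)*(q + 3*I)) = q^2 + 5*I*q - 6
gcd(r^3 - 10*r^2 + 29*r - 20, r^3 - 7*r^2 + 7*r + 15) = r - 5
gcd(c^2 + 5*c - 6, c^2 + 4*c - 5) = c - 1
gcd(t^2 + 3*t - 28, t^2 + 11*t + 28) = t + 7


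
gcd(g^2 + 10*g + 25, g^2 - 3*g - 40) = g + 5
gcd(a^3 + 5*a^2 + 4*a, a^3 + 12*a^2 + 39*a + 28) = a^2 + 5*a + 4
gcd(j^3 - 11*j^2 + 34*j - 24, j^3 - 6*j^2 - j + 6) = j^2 - 7*j + 6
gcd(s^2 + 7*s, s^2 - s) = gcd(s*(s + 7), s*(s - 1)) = s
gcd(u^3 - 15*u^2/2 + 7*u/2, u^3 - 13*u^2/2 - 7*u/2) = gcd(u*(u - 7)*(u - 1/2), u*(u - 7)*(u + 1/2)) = u^2 - 7*u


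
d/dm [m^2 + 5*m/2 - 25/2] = 2*m + 5/2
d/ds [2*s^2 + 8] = 4*s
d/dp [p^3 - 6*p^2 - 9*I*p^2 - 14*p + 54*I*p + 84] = 3*p^2 - 12*p - 18*I*p - 14 + 54*I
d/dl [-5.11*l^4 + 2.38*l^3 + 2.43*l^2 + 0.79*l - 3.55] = -20.44*l^3 + 7.14*l^2 + 4.86*l + 0.79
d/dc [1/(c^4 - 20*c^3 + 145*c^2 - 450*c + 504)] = 2*(-2*c^3 + 30*c^2 - 145*c + 225)/(c^4 - 20*c^3 + 145*c^2 - 450*c + 504)^2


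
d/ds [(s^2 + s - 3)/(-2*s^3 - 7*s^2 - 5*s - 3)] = 2*(s^4 + 2*s^3 - 8*s^2 - 24*s - 9)/(4*s^6 + 28*s^5 + 69*s^4 + 82*s^3 + 67*s^2 + 30*s + 9)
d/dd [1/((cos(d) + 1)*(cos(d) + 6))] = (2*cos(d) + 7)*sin(d)/((cos(d) + 1)^2*(cos(d) + 6)^2)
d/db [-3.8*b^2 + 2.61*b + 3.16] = 2.61 - 7.6*b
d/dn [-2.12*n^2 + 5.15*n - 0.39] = 5.15 - 4.24*n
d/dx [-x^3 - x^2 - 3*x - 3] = -3*x^2 - 2*x - 3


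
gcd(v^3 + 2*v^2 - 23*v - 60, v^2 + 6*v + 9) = v + 3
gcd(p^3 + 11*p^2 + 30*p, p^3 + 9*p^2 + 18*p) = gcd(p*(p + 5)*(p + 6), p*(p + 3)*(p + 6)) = p^2 + 6*p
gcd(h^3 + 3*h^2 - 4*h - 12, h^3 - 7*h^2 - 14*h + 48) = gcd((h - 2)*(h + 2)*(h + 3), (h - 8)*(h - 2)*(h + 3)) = h^2 + h - 6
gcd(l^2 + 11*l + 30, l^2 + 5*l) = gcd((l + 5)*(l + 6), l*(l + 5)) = l + 5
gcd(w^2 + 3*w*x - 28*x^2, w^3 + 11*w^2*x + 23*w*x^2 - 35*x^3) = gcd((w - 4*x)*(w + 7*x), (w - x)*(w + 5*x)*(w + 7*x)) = w + 7*x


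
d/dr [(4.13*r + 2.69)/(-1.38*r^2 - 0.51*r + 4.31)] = (5.6994*r^2 + 7.4244*r + 19.1722)/(1.9044*r^4 + 1.4076*r^3 - 11.6355*r^2 - 4.3962*r + 18.5761)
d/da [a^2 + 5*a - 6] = 2*a + 5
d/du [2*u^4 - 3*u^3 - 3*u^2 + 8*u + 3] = 8*u^3 - 9*u^2 - 6*u + 8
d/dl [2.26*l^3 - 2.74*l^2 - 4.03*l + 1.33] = 6.78*l^2 - 5.48*l - 4.03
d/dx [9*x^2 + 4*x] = 18*x + 4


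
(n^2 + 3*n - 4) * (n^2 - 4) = n^4 + 3*n^3 - 8*n^2 - 12*n + 16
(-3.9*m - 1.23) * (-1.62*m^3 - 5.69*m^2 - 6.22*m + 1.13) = 6.318*m^4 + 24.1836*m^3 + 31.2567*m^2 + 3.2436*m - 1.3899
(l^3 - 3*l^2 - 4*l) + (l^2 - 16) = l^3 - 2*l^2 - 4*l - 16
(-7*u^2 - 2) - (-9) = 7 - 7*u^2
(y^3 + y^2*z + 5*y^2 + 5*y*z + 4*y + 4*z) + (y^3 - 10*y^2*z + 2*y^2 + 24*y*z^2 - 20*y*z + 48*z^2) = 2*y^3 - 9*y^2*z + 7*y^2 + 24*y*z^2 - 15*y*z + 4*y + 48*z^2 + 4*z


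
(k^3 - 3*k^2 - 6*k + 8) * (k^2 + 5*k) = k^5 + 2*k^4 - 21*k^3 - 22*k^2 + 40*k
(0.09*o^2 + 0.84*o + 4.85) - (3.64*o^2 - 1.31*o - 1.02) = -3.55*o^2 + 2.15*o + 5.87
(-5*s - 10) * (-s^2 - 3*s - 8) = 5*s^3 + 25*s^2 + 70*s + 80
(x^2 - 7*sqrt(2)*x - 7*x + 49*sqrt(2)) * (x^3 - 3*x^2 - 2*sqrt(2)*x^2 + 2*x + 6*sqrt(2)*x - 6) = x^5 - 9*sqrt(2)*x^4 - 10*x^4 + 51*x^3 + 90*sqrt(2)*x^3 - 300*x^2 - 203*sqrt(2)*x^2 + 140*sqrt(2)*x + 630*x - 294*sqrt(2)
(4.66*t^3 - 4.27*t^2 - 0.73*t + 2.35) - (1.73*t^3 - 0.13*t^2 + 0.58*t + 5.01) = 2.93*t^3 - 4.14*t^2 - 1.31*t - 2.66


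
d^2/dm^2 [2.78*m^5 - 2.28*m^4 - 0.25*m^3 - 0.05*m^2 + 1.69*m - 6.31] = 55.6*m^3 - 27.36*m^2 - 1.5*m - 0.1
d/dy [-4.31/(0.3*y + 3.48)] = 1.293/(0.3*y + 3.48)^2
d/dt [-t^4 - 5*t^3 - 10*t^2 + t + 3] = -4*t^3 - 15*t^2 - 20*t + 1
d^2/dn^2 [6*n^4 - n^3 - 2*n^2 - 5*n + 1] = 72*n^2 - 6*n - 4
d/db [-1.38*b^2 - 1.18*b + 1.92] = -2.76*b - 1.18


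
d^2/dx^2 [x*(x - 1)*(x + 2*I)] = 6*x - 2 + 4*I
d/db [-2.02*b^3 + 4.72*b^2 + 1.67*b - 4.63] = -6.06*b^2 + 9.44*b + 1.67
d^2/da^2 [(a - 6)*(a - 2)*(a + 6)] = 6*a - 4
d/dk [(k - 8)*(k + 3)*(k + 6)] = 3*k^2 + 2*k - 54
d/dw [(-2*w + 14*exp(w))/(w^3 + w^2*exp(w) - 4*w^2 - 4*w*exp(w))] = 2*(w*(7*exp(w) - 1)*(w^2 + w*exp(w) - 4*w - 4*exp(w)) - (w - 7*exp(w))*(-w^2*exp(w) - 3*w^2 + 2*w*exp(w) + 8*w + 4*exp(w)))/(w^2*(w^2 + w*exp(w) - 4*w - 4*exp(w))^2)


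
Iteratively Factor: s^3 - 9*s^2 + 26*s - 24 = (s - 2)*(s^2 - 7*s + 12) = (s - 4)*(s - 2)*(s - 3)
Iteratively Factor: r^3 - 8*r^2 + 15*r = (r - 3)*(r^2 - 5*r) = r*(r - 3)*(r - 5)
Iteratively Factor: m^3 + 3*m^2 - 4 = (m + 2)*(m^2 + m - 2) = (m + 2)^2*(m - 1)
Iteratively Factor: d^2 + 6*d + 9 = (d + 3)*(d + 3)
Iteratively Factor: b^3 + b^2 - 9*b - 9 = (b + 1)*(b^2 - 9) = (b + 1)*(b + 3)*(b - 3)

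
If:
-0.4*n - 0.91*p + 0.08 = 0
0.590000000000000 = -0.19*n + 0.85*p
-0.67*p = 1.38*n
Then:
No Solution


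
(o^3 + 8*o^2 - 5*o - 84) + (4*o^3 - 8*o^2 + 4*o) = 5*o^3 - o - 84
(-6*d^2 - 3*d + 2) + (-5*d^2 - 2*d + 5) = -11*d^2 - 5*d + 7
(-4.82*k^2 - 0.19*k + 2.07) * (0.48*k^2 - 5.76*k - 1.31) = -2.3136*k^4 + 27.672*k^3 + 8.4022*k^2 - 11.6743*k - 2.7117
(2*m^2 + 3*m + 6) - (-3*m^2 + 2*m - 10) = 5*m^2 + m + 16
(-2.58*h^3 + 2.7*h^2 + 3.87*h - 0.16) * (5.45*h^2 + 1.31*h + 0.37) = -14.061*h^5 + 11.3352*h^4 + 23.6739*h^3 + 5.1967*h^2 + 1.2223*h - 0.0592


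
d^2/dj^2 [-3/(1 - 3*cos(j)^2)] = 18*(-6*sin(j)^4 + 5*sin(j)^2 + 2)/(3*cos(j)^2 - 1)^3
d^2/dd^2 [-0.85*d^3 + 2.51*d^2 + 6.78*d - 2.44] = 5.02 - 5.1*d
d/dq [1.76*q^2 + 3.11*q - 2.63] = 3.52*q + 3.11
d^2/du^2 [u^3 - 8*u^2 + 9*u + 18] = 6*u - 16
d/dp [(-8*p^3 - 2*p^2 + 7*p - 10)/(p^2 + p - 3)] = (-8*p^4 - 16*p^3 + 63*p^2 + 32*p - 11)/(p^4 + 2*p^3 - 5*p^2 - 6*p + 9)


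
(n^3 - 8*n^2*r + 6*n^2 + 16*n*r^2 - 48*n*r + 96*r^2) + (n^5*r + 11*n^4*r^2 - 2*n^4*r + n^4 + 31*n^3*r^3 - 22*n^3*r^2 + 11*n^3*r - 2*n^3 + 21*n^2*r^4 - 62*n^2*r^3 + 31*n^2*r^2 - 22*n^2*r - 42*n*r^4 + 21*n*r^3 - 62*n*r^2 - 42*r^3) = n^5*r + 11*n^4*r^2 - 2*n^4*r + n^4 + 31*n^3*r^3 - 22*n^3*r^2 + 11*n^3*r - n^3 + 21*n^2*r^4 - 62*n^2*r^3 + 31*n^2*r^2 - 30*n^2*r + 6*n^2 - 42*n*r^4 + 21*n*r^3 - 46*n*r^2 - 48*n*r - 42*r^3 + 96*r^2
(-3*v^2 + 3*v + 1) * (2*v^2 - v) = -6*v^4 + 9*v^3 - v^2 - v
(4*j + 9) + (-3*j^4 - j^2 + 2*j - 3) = -3*j^4 - j^2 + 6*j + 6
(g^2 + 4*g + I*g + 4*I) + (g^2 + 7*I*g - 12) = 2*g^2 + 4*g + 8*I*g - 12 + 4*I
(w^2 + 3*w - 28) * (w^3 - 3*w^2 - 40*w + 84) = w^5 - 77*w^3 + 48*w^2 + 1372*w - 2352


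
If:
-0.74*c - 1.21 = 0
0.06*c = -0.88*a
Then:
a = 0.11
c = -1.64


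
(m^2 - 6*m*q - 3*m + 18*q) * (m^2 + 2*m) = m^4 - 6*m^3*q - m^3 + 6*m^2*q - 6*m^2 + 36*m*q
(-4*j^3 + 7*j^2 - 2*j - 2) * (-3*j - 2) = 12*j^4 - 13*j^3 - 8*j^2 + 10*j + 4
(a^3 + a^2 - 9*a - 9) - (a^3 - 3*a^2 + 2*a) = 4*a^2 - 11*a - 9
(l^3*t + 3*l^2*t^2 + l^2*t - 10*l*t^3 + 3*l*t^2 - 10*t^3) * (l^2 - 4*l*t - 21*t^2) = l^5*t - l^4*t^2 + l^4*t - 43*l^3*t^3 - l^3*t^2 - 23*l^2*t^4 - 43*l^2*t^3 + 210*l*t^5 - 23*l*t^4 + 210*t^5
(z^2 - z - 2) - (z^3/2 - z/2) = -z^3/2 + z^2 - z/2 - 2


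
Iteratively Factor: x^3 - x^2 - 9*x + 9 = (x - 3)*(x^2 + 2*x - 3) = (x - 3)*(x - 1)*(x + 3)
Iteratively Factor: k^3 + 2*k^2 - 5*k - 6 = (k + 3)*(k^2 - k - 2) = (k - 2)*(k + 3)*(k + 1)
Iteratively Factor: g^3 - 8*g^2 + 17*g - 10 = (g - 1)*(g^2 - 7*g + 10) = (g - 2)*(g - 1)*(g - 5)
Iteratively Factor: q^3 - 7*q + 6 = (q - 1)*(q^2 + q - 6) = (q - 2)*(q - 1)*(q + 3)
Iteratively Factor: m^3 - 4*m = (m - 2)*(m^2 + 2*m) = (m - 2)*(m + 2)*(m)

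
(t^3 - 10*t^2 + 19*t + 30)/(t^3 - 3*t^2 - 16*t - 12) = (t - 5)/(t + 2)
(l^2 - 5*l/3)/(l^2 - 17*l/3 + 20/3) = l/(l - 4)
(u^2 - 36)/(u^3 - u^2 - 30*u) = (u + 6)/(u*(u + 5))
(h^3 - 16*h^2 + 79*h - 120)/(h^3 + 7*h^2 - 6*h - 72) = (h^2 - 13*h + 40)/(h^2 + 10*h + 24)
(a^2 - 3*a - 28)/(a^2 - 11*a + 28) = (a + 4)/(a - 4)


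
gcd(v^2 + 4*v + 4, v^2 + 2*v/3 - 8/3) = v + 2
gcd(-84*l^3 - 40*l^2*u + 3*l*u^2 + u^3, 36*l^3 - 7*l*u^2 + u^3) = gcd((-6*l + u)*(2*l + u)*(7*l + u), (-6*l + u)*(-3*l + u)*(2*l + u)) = -12*l^2 - 4*l*u + u^2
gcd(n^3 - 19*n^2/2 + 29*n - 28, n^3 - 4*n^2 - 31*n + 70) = n - 2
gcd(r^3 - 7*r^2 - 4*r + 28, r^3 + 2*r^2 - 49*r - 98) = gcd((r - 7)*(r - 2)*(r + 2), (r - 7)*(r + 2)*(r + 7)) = r^2 - 5*r - 14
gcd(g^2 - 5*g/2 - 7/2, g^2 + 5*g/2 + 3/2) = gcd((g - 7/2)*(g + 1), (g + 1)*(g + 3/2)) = g + 1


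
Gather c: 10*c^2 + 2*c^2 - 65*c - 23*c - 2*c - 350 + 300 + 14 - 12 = 12*c^2 - 90*c - 48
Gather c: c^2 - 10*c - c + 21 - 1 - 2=c^2 - 11*c + 18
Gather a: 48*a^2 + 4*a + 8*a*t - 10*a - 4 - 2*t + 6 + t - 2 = 48*a^2 + a*(8*t - 6) - t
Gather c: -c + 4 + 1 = 5 - c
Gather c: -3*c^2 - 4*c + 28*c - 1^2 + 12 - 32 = -3*c^2 + 24*c - 21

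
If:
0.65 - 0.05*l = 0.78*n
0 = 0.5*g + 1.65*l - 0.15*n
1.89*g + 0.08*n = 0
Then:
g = -0.04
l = 0.09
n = 0.83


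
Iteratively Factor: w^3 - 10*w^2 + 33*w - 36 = (w - 3)*(w^2 - 7*w + 12) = (w - 4)*(w - 3)*(w - 3)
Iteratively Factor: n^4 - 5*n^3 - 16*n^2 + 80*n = (n - 4)*(n^3 - n^2 - 20*n) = (n - 4)*(n + 4)*(n^2 - 5*n) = n*(n - 4)*(n + 4)*(n - 5)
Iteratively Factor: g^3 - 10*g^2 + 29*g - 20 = (g - 5)*(g^2 - 5*g + 4) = (g - 5)*(g - 1)*(g - 4)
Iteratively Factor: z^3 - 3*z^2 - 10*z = (z)*(z^2 - 3*z - 10) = z*(z - 5)*(z + 2)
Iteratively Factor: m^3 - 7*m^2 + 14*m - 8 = (m - 1)*(m^2 - 6*m + 8) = (m - 2)*(m - 1)*(m - 4)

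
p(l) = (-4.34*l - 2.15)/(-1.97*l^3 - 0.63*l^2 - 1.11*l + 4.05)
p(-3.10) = 0.19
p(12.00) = 0.02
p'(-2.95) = 0.11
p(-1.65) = 0.38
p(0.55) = -1.55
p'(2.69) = -0.27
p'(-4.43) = 0.04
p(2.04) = 0.63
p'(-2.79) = 0.12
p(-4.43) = 0.10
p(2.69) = 0.33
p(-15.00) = 0.01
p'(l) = (-4.34*l - 2.15)*(5.91*l^2 + 1.26*l + 1.11)/(-1.97*l^3 - 0.63*l^2 - 1.11*l + 4.05)^2 - 4.34/(-1.97*l^3 - 0.63*l^2 - 1.11*l + 4.05)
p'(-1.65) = 0.11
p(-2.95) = 0.20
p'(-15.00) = 0.00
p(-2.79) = 0.22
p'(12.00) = -0.00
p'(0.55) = -3.39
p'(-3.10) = 0.10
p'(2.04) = -0.76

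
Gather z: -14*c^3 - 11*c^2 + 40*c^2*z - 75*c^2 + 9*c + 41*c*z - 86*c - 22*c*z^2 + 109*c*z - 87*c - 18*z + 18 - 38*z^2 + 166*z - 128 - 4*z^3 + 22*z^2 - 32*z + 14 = -14*c^3 - 86*c^2 - 164*c - 4*z^3 + z^2*(-22*c - 16) + z*(40*c^2 + 150*c + 116) - 96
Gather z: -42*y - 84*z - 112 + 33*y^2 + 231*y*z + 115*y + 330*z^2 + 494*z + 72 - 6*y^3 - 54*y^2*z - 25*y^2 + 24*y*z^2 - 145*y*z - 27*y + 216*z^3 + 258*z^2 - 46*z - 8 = -6*y^3 + 8*y^2 + 46*y + 216*z^3 + z^2*(24*y + 588) + z*(-54*y^2 + 86*y + 364) - 48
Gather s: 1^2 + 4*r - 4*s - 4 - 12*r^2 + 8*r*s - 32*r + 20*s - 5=-12*r^2 - 28*r + s*(8*r + 16) - 8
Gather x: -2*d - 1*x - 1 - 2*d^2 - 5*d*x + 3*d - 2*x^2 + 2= -2*d^2 + d - 2*x^2 + x*(-5*d - 1) + 1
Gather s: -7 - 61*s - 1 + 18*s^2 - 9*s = 18*s^2 - 70*s - 8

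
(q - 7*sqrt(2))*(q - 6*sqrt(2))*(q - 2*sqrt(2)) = q^3 - 15*sqrt(2)*q^2 + 136*q - 168*sqrt(2)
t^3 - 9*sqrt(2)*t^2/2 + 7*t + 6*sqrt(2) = (t - 3*sqrt(2))*(t - 2*sqrt(2))*(t + sqrt(2)/2)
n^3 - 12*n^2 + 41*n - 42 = (n - 7)*(n - 3)*(n - 2)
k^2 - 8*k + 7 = (k - 7)*(k - 1)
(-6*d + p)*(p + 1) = -6*d*p - 6*d + p^2 + p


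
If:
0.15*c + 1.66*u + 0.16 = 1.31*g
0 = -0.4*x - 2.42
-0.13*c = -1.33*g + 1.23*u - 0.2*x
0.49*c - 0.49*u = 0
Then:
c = 2.19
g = 3.15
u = 2.19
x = -6.05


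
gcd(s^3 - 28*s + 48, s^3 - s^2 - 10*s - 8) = s - 4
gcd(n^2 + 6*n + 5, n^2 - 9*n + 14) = 1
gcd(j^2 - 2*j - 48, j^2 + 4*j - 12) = j + 6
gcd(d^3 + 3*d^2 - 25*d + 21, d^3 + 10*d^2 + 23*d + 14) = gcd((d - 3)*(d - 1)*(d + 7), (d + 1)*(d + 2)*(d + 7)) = d + 7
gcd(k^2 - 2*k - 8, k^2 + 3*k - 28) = k - 4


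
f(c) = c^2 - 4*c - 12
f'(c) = 2*c - 4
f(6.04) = 0.32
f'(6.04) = 8.08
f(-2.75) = 6.56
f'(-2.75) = -9.50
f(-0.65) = -8.98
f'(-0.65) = -5.30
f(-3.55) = 14.80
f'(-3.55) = -11.10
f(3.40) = -14.04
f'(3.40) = 2.80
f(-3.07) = 9.70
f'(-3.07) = -10.14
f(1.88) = -15.99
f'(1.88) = -0.24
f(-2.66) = 5.72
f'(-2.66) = -9.32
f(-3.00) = 9.00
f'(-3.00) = -10.00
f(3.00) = -15.00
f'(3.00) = 2.00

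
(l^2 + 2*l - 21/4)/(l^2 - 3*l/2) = (l + 7/2)/l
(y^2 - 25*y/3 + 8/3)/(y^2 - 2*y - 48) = (y - 1/3)/(y + 6)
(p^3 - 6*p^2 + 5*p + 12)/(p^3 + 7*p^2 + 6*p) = (p^2 - 7*p + 12)/(p*(p + 6))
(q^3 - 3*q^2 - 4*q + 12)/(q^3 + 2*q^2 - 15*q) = (q^2 - 4)/(q*(q + 5))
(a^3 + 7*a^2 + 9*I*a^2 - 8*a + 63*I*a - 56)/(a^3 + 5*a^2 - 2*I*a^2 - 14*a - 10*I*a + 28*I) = (a^2 + 9*I*a - 8)/(a^2 - 2*a*(1 + I) + 4*I)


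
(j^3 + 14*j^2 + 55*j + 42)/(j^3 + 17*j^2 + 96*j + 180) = (j^2 + 8*j + 7)/(j^2 + 11*j + 30)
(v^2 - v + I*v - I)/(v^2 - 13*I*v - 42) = (-v^2 + v - I*v + I)/(-v^2 + 13*I*v + 42)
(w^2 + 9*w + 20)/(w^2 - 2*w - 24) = (w + 5)/(w - 6)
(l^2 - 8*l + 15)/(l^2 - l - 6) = (l - 5)/(l + 2)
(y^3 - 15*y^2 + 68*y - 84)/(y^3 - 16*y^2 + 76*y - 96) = (y - 7)/(y - 8)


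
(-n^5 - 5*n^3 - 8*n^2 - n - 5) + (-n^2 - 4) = -n^5 - 5*n^3 - 9*n^2 - n - 9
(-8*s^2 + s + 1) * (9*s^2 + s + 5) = -72*s^4 + s^3 - 30*s^2 + 6*s + 5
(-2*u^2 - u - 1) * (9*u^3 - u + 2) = -18*u^5 - 9*u^4 - 7*u^3 - 3*u^2 - u - 2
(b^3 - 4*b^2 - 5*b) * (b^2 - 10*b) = b^5 - 14*b^4 + 35*b^3 + 50*b^2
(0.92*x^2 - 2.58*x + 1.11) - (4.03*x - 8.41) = 0.92*x^2 - 6.61*x + 9.52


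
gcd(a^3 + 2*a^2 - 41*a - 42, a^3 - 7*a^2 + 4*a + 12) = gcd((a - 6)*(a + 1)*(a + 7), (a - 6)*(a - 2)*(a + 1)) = a^2 - 5*a - 6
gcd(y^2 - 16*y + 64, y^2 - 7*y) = 1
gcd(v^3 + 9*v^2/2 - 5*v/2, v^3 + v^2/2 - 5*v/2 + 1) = v - 1/2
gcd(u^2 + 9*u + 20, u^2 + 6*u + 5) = u + 5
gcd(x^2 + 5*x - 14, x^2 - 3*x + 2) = x - 2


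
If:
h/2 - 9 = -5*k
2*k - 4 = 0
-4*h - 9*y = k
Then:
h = -2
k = 2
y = 2/3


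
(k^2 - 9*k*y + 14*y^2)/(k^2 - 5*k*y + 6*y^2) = (-k + 7*y)/(-k + 3*y)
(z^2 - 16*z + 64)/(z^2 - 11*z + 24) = (z - 8)/(z - 3)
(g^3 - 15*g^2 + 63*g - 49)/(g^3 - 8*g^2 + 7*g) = (g - 7)/g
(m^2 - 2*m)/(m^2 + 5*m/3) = 3*(m - 2)/(3*m + 5)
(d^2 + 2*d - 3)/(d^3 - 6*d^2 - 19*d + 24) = 1/(d - 8)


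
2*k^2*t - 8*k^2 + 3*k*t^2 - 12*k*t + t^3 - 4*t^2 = (k + t)*(2*k + t)*(t - 4)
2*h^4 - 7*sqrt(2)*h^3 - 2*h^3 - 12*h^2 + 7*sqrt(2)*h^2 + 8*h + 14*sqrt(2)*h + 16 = (h - 2)*(h - 4*sqrt(2))*(sqrt(2)*h + 1)*(sqrt(2)*h + sqrt(2))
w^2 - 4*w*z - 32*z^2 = (w - 8*z)*(w + 4*z)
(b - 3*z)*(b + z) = b^2 - 2*b*z - 3*z^2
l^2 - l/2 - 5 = (l - 5/2)*(l + 2)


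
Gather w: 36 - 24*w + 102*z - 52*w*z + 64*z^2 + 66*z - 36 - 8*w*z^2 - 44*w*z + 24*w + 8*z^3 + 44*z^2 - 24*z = w*(-8*z^2 - 96*z) + 8*z^3 + 108*z^2 + 144*z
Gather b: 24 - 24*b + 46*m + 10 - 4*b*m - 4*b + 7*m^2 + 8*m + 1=b*(-4*m - 28) + 7*m^2 + 54*m + 35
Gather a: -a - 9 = -a - 9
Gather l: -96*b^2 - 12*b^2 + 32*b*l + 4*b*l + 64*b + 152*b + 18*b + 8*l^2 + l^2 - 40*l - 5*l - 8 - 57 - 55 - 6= -108*b^2 + 234*b + 9*l^2 + l*(36*b - 45) - 126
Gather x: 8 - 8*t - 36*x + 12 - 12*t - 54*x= -20*t - 90*x + 20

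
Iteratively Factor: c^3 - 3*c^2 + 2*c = (c - 2)*(c^2 - c) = c*(c - 2)*(c - 1)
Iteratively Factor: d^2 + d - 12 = (d + 4)*(d - 3)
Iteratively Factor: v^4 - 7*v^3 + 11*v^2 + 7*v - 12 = (v + 1)*(v^3 - 8*v^2 + 19*v - 12) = (v - 1)*(v + 1)*(v^2 - 7*v + 12) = (v - 3)*(v - 1)*(v + 1)*(v - 4)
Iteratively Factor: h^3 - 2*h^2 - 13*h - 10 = (h - 5)*(h^2 + 3*h + 2) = (h - 5)*(h + 2)*(h + 1)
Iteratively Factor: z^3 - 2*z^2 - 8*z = (z)*(z^2 - 2*z - 8) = z*(z - 4)*(z + 2)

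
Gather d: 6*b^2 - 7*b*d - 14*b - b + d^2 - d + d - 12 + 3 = 6*b^2 - 7*b*d - 15*b + d^2 - 9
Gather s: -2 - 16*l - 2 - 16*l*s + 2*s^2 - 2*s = -16*l + 2*s^2 + s*(-16*l - 2) - 4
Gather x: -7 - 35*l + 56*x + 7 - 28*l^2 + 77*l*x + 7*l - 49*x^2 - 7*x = -28*l^2 - 28*l - 49*x^2 + x*(77*l + 49)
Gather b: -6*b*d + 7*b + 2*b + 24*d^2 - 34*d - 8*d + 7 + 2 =b*(9 - 6*d) + 24*d^2 - 42*d + 9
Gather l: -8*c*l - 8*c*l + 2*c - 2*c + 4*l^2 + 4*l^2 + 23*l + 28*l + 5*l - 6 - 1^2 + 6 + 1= 8*l^2 + l*(56 - 16*c)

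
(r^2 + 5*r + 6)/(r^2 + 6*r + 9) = (r + 2)/(r + 3)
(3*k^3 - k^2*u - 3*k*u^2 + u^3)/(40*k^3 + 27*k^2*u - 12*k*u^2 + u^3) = (3*k^2 - 4*k*u + u^2)/(40*k^2 - 13*k*u + u^2)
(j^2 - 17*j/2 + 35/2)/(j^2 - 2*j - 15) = (j - 7/2)/(j + 3)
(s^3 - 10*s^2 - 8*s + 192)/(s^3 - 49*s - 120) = (s^2 - 2*s - 24)/(s^2 + 8*s + 15)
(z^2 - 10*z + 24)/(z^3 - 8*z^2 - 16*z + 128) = (z - 6)/(z^2 - 4*z - 32)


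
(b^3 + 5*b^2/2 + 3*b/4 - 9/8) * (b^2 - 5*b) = b^5 - 5*b^4/2 - 47*b^3/4 - 39*b^2/8 + 45*b/8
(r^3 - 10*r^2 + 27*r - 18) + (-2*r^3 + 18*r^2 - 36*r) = -r^3 + 8*r^2 - 9*r - 18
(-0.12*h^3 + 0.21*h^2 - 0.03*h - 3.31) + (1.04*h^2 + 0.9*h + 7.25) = -0.12*h^3 + 1.25*h^2 + 0.87*h + 3.94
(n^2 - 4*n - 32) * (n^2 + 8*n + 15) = n^4 + 4*n^3 - 49*n^2 - 316*n - 480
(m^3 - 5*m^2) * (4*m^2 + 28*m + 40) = 4*m^5 + 8*m^4 - 100*m^3 - 200*m^2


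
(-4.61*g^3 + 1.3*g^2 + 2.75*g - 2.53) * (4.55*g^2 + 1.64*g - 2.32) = -20.9755*g^5 - 1.6454*g^4 + 25.3397*g^3 - 10.0175*g^2 - 10.5292*g + 5.8696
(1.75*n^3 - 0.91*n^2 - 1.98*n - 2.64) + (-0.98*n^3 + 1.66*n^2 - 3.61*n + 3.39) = 0.77*n^3 + 0.75*n^2 - 5.59*n + 0.75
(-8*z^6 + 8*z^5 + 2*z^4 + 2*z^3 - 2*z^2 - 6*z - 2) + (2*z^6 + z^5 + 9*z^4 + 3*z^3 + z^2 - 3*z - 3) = -6*z^6 + 9*z^5 + 11*z^4 + 5*z^3 - z^2 - 9*z - 5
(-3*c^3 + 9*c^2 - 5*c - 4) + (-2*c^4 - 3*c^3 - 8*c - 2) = -2*c^4 - 6*c^3 + 9*c^2 - 13*c - 6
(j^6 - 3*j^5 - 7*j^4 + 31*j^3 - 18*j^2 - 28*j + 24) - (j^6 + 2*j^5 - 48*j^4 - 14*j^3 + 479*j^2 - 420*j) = -5*j^5 + 41*j^4 + 45*j^3 - 497*j^2 + 392*j + 24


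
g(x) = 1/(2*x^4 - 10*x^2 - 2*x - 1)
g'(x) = (-8*x^3 + 20*x + 2)/(2*x^4 - 10*x^2 - 2*x - 1)^2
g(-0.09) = -1.11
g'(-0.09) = 0.25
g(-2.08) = -0.37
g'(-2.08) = 4.55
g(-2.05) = -0.28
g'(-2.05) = 2.30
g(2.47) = 0.13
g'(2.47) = -1.23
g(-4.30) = 0.00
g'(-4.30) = 0.00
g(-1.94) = -0.16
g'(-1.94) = 0.52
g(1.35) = -0.07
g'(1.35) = 0.04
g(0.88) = -0.11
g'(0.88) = 0.16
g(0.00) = -1.00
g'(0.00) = 2.00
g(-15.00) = 0.00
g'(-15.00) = 0.00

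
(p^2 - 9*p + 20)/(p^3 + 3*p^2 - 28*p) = (p - 5)/(p*(p + 7))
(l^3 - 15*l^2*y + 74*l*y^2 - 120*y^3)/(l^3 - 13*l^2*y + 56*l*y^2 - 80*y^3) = (-l + 6*y)/(-l + 4*y)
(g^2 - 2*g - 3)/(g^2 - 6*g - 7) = (g - 3)/(g - 7)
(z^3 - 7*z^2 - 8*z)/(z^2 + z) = z - 8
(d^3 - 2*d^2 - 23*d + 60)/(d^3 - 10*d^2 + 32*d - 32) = (d^2 + 2*d - 15)/(d^2 - 6*d + 8)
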